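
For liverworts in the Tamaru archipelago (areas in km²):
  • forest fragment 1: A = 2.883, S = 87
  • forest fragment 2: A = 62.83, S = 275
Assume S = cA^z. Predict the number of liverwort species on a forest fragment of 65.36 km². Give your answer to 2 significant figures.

z = ln(275/87) / ln(62.83/2.883) = 1.1509 / 3.0816 = 0.3735
c = 87 / 2.883^0.3735 = 87 / 1.485 = 58.58
S₃ = 58.58 × 65.36^0.3735 = 58.58 × 4.764 ≈ 279.1

280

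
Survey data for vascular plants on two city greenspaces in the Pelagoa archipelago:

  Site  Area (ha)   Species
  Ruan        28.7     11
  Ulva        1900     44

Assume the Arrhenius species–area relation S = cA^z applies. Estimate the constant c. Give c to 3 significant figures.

z = ln(S₂/S₁) / ln(A₂/A₁) = ln(44/11) / ln(1900/28.7) = 1.3863 / 4.1927 = 0.3306
c = S₁ / A₁^z = 11 / 28.7^0.3306 = 11 / 3.034 = 3.625

3.63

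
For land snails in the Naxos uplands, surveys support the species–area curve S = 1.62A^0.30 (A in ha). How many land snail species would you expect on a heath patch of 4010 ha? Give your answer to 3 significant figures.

S = 1.62 × 4010^0.3
ln S = ln 1.62 + 0.3 × ln 4010 = 0.4824 + 0.3 × 8.2965 = 2.9714
S = e^2.9714 ≈ 19.52

19.5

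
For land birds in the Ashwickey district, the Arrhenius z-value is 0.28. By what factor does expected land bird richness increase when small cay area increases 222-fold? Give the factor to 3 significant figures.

4.54

S₂/S₁ = (A₂/A₁)^z = 222^0.28
ln(S₂/S₁) = 0.28 × ln 222 = 0.28 × 5.4027 = 1.5127
S₂/S₁ = e^1.5127 ≈ 4.539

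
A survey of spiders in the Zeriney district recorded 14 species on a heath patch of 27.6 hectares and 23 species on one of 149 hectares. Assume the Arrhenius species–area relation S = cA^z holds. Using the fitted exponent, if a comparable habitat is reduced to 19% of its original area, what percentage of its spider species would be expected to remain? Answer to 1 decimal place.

61.3%

z = ln(23/14) / ln(149/27.6) = 0.4964 / 1.6861 = 0.2944
S_new/S_old = (A_new/A_old)^z = 0.19^0.2944 = exp(0.2944 × -1.6607) = 0.6133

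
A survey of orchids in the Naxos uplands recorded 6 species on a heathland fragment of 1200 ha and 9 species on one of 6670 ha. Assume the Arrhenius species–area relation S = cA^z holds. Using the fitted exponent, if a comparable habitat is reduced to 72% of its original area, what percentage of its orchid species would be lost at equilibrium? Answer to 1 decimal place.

z = ln(9/6) / ln(6670/1200) = 0.4055 / 1.7153 = 0.2364
S_new/S_old = (A_new/A_old)^z = 0.72^0.2364 = exp(0.2364 × -0.3285) = 0.9253
Fraction lost = 1 − 0.9253 = 0.07471

7.5%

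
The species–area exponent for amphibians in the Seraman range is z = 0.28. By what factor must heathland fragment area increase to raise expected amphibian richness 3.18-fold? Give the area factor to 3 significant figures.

62.3

(A₂/A₁)^0.28 = 3.18, so A₂/A₁ = 3.18^(1/0.28) = 3.18^3.571
ln(A₂/A₁) = ln 3.18 / 0.28 = 1.1569 / 0.28 = 4.1317
A₂/A₁ = e^4.1317 ≈ 62.28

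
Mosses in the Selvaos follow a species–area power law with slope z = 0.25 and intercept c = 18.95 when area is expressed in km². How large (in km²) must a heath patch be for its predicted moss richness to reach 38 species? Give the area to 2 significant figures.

16 km²

38 = 18.95 × A^0.25  ⇒  A^0.25 = 38/18.95 = 2.005
ln A = ln(2.005) / 0.25 = 0.6958 / 0.25 = 2.7831
A = e^2.7831 ≈ 16.17 km²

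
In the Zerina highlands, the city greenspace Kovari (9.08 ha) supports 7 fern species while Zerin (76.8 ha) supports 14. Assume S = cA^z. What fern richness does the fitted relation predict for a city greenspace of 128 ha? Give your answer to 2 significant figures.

z = ln(14/7) / ln(76.8/9.08) = 0.6931 / 2.1351 = 0.3246
c = 7 / 9.08^0.3246 = 7 / 2.047 = 3.42
S₃ = 3.42 × 128^0.3246 = 3.42 × 4.832 ≈ 16.53

17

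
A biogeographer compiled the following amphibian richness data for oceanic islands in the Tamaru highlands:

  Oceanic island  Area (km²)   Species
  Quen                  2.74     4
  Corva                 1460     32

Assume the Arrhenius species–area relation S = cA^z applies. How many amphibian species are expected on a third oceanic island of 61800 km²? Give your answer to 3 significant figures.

111

z = ln(32/4) / ln(1460/2.74) = 2.0794 / 6.2782 = 0.3312
c = 4 / 2.74^0.3312 = 4 / 1.396 = 2.865
S₃ = 2.865 × 61800^0.3312 = 2.865 × 38.62 ≈ 110.6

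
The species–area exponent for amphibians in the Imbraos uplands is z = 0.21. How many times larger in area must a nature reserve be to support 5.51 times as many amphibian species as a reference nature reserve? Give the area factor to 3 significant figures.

3380

(A₂/A₁)^0.21 = 5.51, so A₂/A₁ = 5.51^(1/0.21) = 5.51^4.762
ln(A₂/A₁) = ln 5.51 / 0.21 = 1.7066 / 0.21 = 8.1265
A₂/A₁ = e^8.1265 ≈ 3383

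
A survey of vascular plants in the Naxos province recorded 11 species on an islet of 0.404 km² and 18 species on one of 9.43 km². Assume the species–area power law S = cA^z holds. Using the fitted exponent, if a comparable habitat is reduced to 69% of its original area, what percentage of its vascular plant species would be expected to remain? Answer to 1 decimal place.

94.4%

z = ln(18/11) / ln(9.43/0.404) = 0.4925 / 3.1502 = 0.1563
S_new/S_old = (A_new/A_old)^z = 0.69^0.1563 = exp(0.1563 × -0.3711) = 0.9436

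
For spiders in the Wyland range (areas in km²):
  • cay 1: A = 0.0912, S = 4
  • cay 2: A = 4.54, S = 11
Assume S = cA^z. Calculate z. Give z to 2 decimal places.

0.26

Taking logs: ln S = ln c + z ln A, so z = (ln S₂ − ln S₁)/(ln A₂ − ln A₁).
z = ln(11/4) / ln(4.54/0.0912) = ln(2.75) / ln(49.78) = 1.0116 / 3.9076 = 0.2589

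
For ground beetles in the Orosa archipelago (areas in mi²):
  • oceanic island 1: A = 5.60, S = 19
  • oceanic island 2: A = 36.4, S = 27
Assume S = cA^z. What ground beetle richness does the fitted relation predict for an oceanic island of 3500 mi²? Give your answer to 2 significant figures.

z = ln(27/19) / ln(36.4/5.6) = 0.3514 / 1.8718 = 0.1877
c = 19 / 5.6^0.1877 = 19 / 1.382 = 13.75
S₃ = 13.75 × 3500^0.1877 = 13.75 × 4.627 ≈ 63.63

64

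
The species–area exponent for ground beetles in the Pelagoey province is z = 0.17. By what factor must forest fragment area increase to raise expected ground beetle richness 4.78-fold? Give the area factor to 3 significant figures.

9920

(A₂/A₁)^0.17 = 4.78, so A₂/A₁ = 4.78^(1/0.17) = 4.78^5.882
ln(A₂/A₁) = ln 4.78 / 0.17 = 1.5644 / 0.17 = 9.2026
A₂/A₁ = e^9.2026 ≈ 9923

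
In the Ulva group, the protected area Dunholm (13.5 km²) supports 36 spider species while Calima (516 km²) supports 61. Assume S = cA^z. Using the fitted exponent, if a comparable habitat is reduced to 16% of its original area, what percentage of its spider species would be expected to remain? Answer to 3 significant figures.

z = ln(61/36) / ln(516/13.5) = 0.5274 / 3.6434 = 0.1447
S_new/S_old = (A_new/A_old)^z = 0.16^0.1447 = exp(0.1447 × -1.8326) = 0.767

76.7%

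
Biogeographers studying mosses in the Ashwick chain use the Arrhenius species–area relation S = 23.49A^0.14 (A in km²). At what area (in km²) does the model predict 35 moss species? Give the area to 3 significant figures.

35 = 23.49 × A^0.14  ⇒  A^0.14 = 35/23.49 = 1.49
ln A = ln(1.49) / 0.14 = 0.3988 / 0.14 = 2.8484
A = e^2.8484 ≈ 17.26 km²

17.3 km²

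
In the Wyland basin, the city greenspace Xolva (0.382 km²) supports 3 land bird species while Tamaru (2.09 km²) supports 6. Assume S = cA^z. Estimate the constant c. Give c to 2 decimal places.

z = ln(S₂/S₁) / ln(A₂/A₁) = ln(6/3) / ln(2.09/0.382) = 0.6931 / 1.6995 = 0.4079
c = S₁ / A₁^z = 3 / 0.382^0.4079 = 3 / 0.6754 = 4.442

4.44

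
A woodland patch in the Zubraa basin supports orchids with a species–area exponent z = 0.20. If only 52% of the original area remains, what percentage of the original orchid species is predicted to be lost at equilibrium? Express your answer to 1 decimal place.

12.3%

S_new/S_old = (A_new/A_old)^z = 0.52^0.2
= exp(0.2 × ln 0.52) = exp(0.2 × -0.6539) = exp(-0.1308) ≈ 0.8774
Fraction lost = 1 − 0.8774 = 0.1226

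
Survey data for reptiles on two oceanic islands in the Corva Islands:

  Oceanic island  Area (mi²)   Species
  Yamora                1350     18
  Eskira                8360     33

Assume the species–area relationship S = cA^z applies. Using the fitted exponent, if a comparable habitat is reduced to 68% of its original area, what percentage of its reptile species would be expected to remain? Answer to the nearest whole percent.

88%

z = ln(33/18) / ln(8360/1350) = 0.6061 / 1.8234 = 0.3324
S_new/S_old = (A_new/A_old)^z = 0.68^0.3324 = exp(0.3324 × -0.3857) = 0.8797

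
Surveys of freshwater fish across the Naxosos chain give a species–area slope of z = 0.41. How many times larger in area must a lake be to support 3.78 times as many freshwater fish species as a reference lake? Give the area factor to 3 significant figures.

25.6

(A₂/A₁)^0.41 = 3.78, so A₂/A₁ = 3.78^(1/0.41) = 3.78^2.439
ln(A₂/A₁) = ln 3.78 / 0.41 = 1.3297 / 0.41 = 3.2432
A₂/A₁ = e^3.2432 ≈ 25.62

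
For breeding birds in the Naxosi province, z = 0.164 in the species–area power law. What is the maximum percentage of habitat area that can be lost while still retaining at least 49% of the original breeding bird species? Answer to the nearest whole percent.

Need (A_new/A_old)^0.164 = 0.49, so A_new/A_old = 0.49^(1/0.164) = 0.49^6.098
ln(A_new/A_old) = ln 0.49 / 0.164 = -0.7133 / 0.164 = -4.3497
A_new/A_old = e^-4.3497 ≈ 0.01291
Fraction that can be lost = 1 − 0.01291 = 0.9871

99%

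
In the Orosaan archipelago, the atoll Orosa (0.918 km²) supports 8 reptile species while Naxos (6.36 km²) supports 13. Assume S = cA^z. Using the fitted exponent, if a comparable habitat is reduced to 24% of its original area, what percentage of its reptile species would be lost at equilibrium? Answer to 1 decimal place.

30.1%

z = ln(13/8) / ln(6.36/0.918) = 0.4855 / 1.9356 = 0.2508
S_new/S_old = (A_new/A_old)^z = 0.24^0.2508 = exp(0.2508 × -1.4271) = 0.6991
Fraction lost = 1 − 0.6991 = 0.3009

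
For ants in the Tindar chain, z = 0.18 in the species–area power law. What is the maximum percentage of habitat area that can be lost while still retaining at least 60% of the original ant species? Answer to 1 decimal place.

94.1%

Need (A_new/A_old)^0.18 = 0.6, so A_new/A_old = 0.6^(1/0.18) = 0.6^5.556
ln(A_new/A_old) = ln 0.6 / 0.18 = -0.5108 / 0.18 = -2.8379
A_new/A_old = e^-2.8379 ≈ 0.05855
Fraction that can be lost = 1 − 0.05855 = 0.9415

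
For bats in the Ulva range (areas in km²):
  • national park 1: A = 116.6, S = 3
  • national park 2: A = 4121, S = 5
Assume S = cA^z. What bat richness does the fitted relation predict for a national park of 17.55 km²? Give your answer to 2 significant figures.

2.3

z = ln(5/3) / ln(4121/116.6) = 0.5108 / 3.5651 = 0.1433
c = 3 / 116.6^0.1433 = 3 / 1.978 = 1.517
S₃ = 1.517 × 17.55^0.1433 = 1.517 × 1.508 ≈ 2.287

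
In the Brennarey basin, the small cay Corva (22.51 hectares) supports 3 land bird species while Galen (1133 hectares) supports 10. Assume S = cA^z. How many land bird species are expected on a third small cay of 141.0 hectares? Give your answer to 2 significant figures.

5.3

z = ln(10/3) / ln(1133/22.51) = 1.2040 / 3.9187 = 0.3072
c = 3 / 22.51^0.3072 = 3 / 2.603 = 1.152
S₃ = 1.152 × 141^0.3072 = 1.152 × 4.574 ≈ 5.272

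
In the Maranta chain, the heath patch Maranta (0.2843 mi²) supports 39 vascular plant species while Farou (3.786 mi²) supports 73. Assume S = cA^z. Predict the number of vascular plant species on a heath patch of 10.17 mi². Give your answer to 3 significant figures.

92.7

z = ln(73/39) / ln(3.786/0.2843) = 0.6269 / 2.5890 = 0.2421
c = 39 / 0.2843^0.2421 = 39 / 0.7375 = 52.88
S₃ = 52.88 × 10.17^0.2421 = 52.88 × 1.754 ≈ 92.73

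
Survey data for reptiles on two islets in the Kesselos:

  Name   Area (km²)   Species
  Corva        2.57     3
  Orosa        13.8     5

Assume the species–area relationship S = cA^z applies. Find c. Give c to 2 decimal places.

z = ln(S₂/S₁) / ln(A₂/A₁) = ln(5/3) / ln(13.8/2.57) = 0.5108 / 1.6808 = 0.3039
c = S₁ / A₁^z = 3 / 2.57^0.3039 = 3 / 1.332 = 2.252

2.25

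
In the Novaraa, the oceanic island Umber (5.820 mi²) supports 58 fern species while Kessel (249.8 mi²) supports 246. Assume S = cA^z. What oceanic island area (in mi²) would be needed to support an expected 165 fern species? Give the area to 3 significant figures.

88.4 mi²

z = ln(246/58) / ln(249.8/5.82) = 1.4449 / 3.7594 = 0.3843
c = 58 / 5.82^0.3843 = 58 / 1.968 = 29.47
A = (165/29.47)^(1/0.3843) ⇒ ln A = ln(5.598)/0.3843 = 4.4815
A = e^4.4815 ≈ 88.37 mi²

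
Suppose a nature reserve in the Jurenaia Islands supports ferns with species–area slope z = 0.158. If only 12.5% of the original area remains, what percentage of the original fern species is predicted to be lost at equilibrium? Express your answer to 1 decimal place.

28.0%

S_new/S_old = (A_new/A_old)^z = 0.125^0.158
= exp(0.158 × ln 0.125) = exp(0.158 × -2.0794) = exp(-0.3286) ≈ 0.72
Fraction lost = 1 − 0.72 = 0.28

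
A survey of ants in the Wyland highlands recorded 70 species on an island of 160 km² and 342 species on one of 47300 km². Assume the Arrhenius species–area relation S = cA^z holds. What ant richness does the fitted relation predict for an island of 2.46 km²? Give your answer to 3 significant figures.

z = ln(342/70) / ln(47300/160) = 1.5863 / 5.6891 = 0.2788
c = 70 / 160^0.2788 = 70 / 4.117 = 17
S₃ = 17 × 2.46^0.2788 = 17 × 1.285 ≈ 21.85

21.9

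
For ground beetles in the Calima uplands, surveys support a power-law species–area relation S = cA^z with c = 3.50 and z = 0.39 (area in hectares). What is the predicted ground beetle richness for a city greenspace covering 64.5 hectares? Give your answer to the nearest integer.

S = 3.5 × 64.5^0.39 = 3.5 × 5.078 ≈ 17.77

18 species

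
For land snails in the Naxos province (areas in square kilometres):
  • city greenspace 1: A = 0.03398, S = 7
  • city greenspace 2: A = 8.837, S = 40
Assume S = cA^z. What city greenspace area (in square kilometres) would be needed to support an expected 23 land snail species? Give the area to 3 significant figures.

1.51 square kilometres

z = ln(40/7) / ln(8.837/0.03398) = 1.7430 / 5.5609 = 0.3134
c = 7 / 0.03398^0.3134 = 7 / 0.3464 = 20.2
A = (23/20.2)^(1/0.3134) ⇒ ln A = ln(1.138)/0.3134 = 0.4134
A = e^0.4134 ≈ 1.512 square kilometres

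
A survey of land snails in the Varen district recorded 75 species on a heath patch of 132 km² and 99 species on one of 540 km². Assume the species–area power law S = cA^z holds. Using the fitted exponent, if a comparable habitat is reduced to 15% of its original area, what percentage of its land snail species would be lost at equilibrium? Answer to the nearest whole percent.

z = ln(99/75) / ln(540/132) = 0.2776 / 1.4088 = 0.1971
S_new/S_old = (A_new/A_old)^z = 0.15^0.1971 = exp(0.1971 × -1.8971) = 0.6881
Fraction lost = 1 − 0.6881 = 0.3119

31%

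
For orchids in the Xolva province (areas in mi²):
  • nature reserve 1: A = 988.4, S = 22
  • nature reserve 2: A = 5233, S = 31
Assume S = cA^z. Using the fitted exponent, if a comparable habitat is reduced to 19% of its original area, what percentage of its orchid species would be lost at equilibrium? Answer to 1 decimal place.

z = ln(31/22) / ln(5233/988.4) = 0.3429 / 1.6667 = 0.2058
S_new/S_old = (A_new/A_old)^z = 0.19^0.2058 = exp(0.2058 × -1.6607) = 0.7105
Fraction lost = 1 − 0.7105 = 0.2895

28.9%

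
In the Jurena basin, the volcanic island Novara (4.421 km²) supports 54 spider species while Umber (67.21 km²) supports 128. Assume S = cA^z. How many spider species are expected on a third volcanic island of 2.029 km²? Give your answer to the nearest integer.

z = ln(128/54) / ln(67.21/4.421) = 0.8630 / 2.7215 = 0.3171
c = 54 / 4.421^0.3171 = 54 / 1.602 = 33.7
S₃ = 33.7 × 2.029^0.3171 = 33.7 × 1.252 ≈ 42.18

42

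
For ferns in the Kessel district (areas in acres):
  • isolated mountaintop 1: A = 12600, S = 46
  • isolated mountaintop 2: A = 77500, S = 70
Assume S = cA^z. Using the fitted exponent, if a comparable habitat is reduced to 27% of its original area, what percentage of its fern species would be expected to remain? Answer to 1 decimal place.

z = ln(70/46) / ln(77500/12600) = 0.4199 / 1.8166 = 0.2311
S_new/S_old = (A_new/A_old)^z = 0.27^0.2311 = exp(0.2311 × -1.3093) = 0.7389

73.9%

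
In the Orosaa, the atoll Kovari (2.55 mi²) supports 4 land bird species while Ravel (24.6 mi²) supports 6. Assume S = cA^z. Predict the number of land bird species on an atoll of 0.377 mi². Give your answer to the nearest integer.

3

z = ln(6/4) / ln(24.6/2.55) = 0.4055 / 2.2667 = 0.1789
c = 4 / 2.55^0.1789 = 4 / 1.182 = 3.383
S₃ = 3.383 × 0.377^0.1789 = 3.383 × 0.8399 ≈ 2.842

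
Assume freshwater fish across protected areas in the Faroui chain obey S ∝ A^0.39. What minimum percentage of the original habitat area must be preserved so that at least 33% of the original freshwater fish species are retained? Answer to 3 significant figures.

Need (A_new/A_old)^0.39 = 0.33, so A_new/A_old = 0.33^(1/0.39) = 0.33^2.564
ln(A_new/A_old) = ln 0.33 / 0.39 = -1.1087 / 0.39 = -2.8427
A_new/A_old = e^-2.8427 ≈ 0.05827

5.83%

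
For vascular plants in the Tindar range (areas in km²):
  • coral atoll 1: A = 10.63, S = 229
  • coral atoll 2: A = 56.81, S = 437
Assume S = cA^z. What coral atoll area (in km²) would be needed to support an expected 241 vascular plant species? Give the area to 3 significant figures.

12.1 km²

z = ln(437/229) / ln(56.81/10.63) = 0.6462 / 1.6760 = 0.3856
c = 229 / 10.63^0.3856 = 229 / 2.488 = 92.05
A = (241/92.05)^(1/0.3856) ⇒ ln A = ln(2.618)/0.3856 = 2.4961
A = e^2.4961 ≈ 12.14 km²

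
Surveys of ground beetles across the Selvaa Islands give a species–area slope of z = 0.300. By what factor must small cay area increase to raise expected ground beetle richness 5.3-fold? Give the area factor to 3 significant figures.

260

(A₂/A₁)^0.3 = 5.3, so A₂/A₁ = 5.3^(1/0.3) = 5.3^3.333
ln(A₂/A₁) = ln 5.3 / 0.3 = 1.6677 / 0.3 = 5.5590
A₂/A₁ = e^5.5590 ≈ 259.6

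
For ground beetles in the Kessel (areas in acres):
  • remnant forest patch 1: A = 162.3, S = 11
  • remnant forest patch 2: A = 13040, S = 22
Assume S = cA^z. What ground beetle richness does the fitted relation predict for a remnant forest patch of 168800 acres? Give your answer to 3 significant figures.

z = ln(22/11) / ln(13040/162.3) = 0.6931 / 4.3863 = 0.1580
c = 11 / 162.3^0.1580 = 11 / 2.235 = 4.922
S₃ = 4.922 × 168800^0.1580 = 4.922 × 6.7 ≈ 32.97

33.0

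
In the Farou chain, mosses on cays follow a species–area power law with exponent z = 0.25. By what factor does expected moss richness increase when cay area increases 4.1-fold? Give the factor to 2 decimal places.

S₂/S₁ = (A₂/A₁)^z = 4.1^0.25
ln(S₂/S₁) = 0.25 × ln 4.1 = 0.25 × 1.4110 = 0.3527
S₂/S₁ = e^0.3527 ≈ 1.423

1.42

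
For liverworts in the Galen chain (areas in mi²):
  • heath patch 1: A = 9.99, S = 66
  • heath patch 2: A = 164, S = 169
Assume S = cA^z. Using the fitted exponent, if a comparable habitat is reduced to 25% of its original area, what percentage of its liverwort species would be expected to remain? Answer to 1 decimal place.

62.8%

z = ln(169/66) / ln(164/9.99) = 0.9402 / 2.7983 = 0.3360
S_new/S_old = (A_new/A_old)^z = 0.25^0.3360 = exp(0.3360 × -1.3863) = 0.6276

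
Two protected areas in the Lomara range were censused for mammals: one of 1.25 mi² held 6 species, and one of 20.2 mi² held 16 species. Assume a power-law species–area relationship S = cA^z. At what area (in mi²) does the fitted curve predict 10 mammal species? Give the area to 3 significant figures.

5.32 mi²

z = ln(16/6) / ln(20.2/1.25) = 0.9808 / 2.7825 = 0.3525
c = 6 / 1.25^0.3525 = 6 / 1.082 = 5.546
A = (10/5.546)^(1/0.3525) ⇒ ln A = ln(1.803)/0.3525 = 1.6723
A = e^1.6723 ≈ 5.324 mi²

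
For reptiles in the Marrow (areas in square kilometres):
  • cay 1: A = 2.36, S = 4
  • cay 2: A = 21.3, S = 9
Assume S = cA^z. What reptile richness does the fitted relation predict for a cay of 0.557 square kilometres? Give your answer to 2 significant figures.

z = ln(9/4) / ln(21.3/2.36) = 0.8109 / 2.2000 = 0.3686
c = 4 / 2.36^0.3686 = 4 / 1.372 = 2.915
S₃ = 2.915 × 0.557^0.3686 = 2.915 × 0.806 ≈ 2.349

2.3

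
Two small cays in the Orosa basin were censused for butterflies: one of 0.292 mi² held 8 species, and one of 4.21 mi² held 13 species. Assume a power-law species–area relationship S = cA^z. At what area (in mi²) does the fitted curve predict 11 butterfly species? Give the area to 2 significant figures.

1.7 mi²

z = ln(13/8) / ln(4.21/0.292) = 0.4855 / 2.6685 = 0.1819
c = 8 / 0.292^0.1819 = 8 / 0.7993 = 10.01
A = (11/10.01)^(1/0.1819) ⇒ ln A = ln(1.099)/0.1819 = 0.5193
A = e^0.5193 ≈ 1.681 mi²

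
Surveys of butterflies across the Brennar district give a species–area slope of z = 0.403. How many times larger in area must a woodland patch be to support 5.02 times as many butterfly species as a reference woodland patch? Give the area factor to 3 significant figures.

(A₂/A₁)^0.403 = 5.02, so A₂/A₁ = 5.02^(1/0.403) = 5.02^2.481
ln(A₂/A₁) = ln 5.02 / 0.403 = 1.6134 / 0.403 = 4.0035
A₂/A₁ = e^4.0035 ≈ 54.79

54.8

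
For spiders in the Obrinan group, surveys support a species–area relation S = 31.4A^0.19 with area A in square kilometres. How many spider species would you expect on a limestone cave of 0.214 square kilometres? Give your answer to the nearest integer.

S = 31.4 × 0.214^0.19
ln S = ln 31.4 + 0.19 × ln 0.214 = 3.4468 + 0.19 × -1.5418 = 3.1539
S = e^3.1539 ≈ 23.43

23 species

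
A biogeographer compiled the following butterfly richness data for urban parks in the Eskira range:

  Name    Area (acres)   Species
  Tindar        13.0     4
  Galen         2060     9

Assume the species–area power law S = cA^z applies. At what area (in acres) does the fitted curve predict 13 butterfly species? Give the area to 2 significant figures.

z = ln(9/4) / ln(2060/13) = 0.8109 / 5.0655 = 0.1601
c = 4 / 13^0.1601 = 4 / 1.508 = 2.653
A = (13/2.653)^(1/0.1601) ⇒ ln A = ln(4.9)/0.1601 = 9.9275
A = e^9.9275 ≈ 20485 acres

20000 acres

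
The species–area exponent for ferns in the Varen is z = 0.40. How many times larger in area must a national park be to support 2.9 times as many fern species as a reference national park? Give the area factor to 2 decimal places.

(A₂/A₁)^0.4 = 2.9, so A₂/A₁ = 2.9^(1/0.4) = 2.9^2.5
ln(A₂/A₁) = ln 2.9 / 0.4 = 1.0647 / 0.4 = 2.6618
A₂/A₁ = e^2.6618 ≈ 14.32

14.32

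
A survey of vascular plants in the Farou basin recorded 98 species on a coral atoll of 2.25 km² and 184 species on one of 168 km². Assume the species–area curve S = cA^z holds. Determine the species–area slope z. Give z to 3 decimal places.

Taking logs: ln S = ln c + z ln A, so z = (ln S₂ − ln S₁)/(ln A₂ − ln A₁).
z = ln(184/98) / ln(168/2.25) = ln(1.878) / ln(74.67) = 0.6300 / 4.3130 = 0.1461

0.146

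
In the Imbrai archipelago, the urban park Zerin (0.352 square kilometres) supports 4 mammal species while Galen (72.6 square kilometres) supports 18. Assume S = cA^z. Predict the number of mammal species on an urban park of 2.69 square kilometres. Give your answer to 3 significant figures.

7.10

z = ln(18/4) / ln(72.6/0.352) = 1.5041 / 5.3291 = 0.2822
c = 4 / 0.352^0.2822 = 4 / 0.7448 = 5.371
S₃ = 5.371 × 2.69^0.2822 = 5.371 × 1.322 ≈ 7.101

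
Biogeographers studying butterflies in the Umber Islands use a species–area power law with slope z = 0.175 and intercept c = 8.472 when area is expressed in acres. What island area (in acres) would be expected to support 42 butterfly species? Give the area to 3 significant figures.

42 = 8.472 × A^0.175  ⇒  A^0.175 = 42/8.472 = 4.958
ln A = ln(4.958) / 0.175 = 1.6009 / 0.175 = 9.1480
A = e^9.1480 ≈ 9396 acres

9400 acres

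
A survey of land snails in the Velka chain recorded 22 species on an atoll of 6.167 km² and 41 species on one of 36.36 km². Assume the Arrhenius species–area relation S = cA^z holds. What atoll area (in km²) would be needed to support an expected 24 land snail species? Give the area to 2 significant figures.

7.9 km²

z = ln(41/22) / ln(36.36/6.167) = 0.6225 / 1.7743 = 0.3509
c = 22 / 6.167^0.3509 = 22 / 1.893 = 11.62
A = (24/11.62)^(1/0.3509) ⇒ ln A = ln(2.065)/0.3509 = 2.0672
A = e^2.0672 ≈ 7.903 km²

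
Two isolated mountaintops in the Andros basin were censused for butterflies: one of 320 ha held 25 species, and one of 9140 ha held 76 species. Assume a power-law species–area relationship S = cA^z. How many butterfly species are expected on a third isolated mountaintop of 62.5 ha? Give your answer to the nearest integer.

z = ln(76/25) / ln(9140/320) = 1.1119 / 3.3521 = 0.3317
c = 25 / 320^0.3317 = 25 / 6.775 = 3.69
S₃ = 3.69 × 62.5^0.3317 = 3.69 × 3.942 ≈ 14.54

15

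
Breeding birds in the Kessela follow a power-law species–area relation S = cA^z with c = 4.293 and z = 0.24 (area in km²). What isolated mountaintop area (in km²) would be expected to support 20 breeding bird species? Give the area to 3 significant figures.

609 km²

20 = 4.293 × A^0.24  ⇒  A^0.24 = 20/4.293 = 4.659
ln A = ln(4.659) / 0.24 = 1.5387 / 0.24 = 6.4114
A = e^6.4114 ≈ 608.8 km²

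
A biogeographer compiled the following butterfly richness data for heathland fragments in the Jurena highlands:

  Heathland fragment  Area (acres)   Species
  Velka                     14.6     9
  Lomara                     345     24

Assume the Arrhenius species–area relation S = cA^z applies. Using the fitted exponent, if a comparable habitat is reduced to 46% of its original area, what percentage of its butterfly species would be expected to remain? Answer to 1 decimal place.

z = ln(24/9) / ln(345/14.6) = 0.9808 / 3.1625 = 0.3101
S_new/S_old = (A_new/A_old)^z = 0.46^0.3101 = exp(0.3101 × -0.7765) = 0.786

78.6%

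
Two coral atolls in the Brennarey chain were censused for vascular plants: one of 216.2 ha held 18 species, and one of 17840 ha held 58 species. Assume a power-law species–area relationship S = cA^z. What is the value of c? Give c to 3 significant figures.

z = ln(S₂/S₁) / ln(A₂/A₁) = ln(58/18) / ln(17840/216.2) = 1.1701 / 4.4130 = 0.2651
c = S₁ / A₁^z = 18 / 216.2^0.2651 = 18 / 4.16 = 4.327

4.33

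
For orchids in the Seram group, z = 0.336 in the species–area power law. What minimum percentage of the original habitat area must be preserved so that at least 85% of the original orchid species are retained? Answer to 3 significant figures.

61.7%

Need (A_new/A_old)^0.336 = 0.85, so A_new/A_old = 0.85^(1/0.336) = 0.85^2.976
ln(A_new/A_old) = ln 0.85 / 0.336 = -0.1625 / 0.336 = -0.4837
A_new/A_old = e^-0.4837 ≈ 0.6165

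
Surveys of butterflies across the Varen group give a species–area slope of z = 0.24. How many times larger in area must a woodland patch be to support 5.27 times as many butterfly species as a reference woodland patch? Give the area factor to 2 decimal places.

1017.52

(A₂/A₁)^0.24 = 5.27, so A₂/A₁ = 5.27^(1/0.24) = 5.27^4.167
ln(A₂/A₁) = ln 5.27 / 0.24 = 1.6620 / 0.24 = 6.9251
A₂/A₁ = e^6.9251 ≈ 1018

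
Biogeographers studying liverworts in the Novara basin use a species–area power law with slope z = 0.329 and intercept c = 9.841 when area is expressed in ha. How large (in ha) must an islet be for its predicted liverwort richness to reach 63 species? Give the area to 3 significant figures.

63 = 9.841 × A^0.329  ⇒  A^0.329 = 63/9.841 = 6.402
ln A = ln(6.402) / 0.329 = 1.8566 / 0.329 = 5.6431
A = e^5.6431 ≈ 282.3 ha

282 ha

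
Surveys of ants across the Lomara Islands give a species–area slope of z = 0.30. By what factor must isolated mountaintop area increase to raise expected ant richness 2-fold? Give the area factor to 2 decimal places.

10.08

(A₂/A₁)^0.3 = 2, so A₂/A₁ = 2^(1/0.3) = 2^3.333
ln(A₂/A₁) = ln 2 / 0.3 = 0.6931 / 0.3 = 2.3105
A₂/A₁ = e^2.3105 ≈ 10.08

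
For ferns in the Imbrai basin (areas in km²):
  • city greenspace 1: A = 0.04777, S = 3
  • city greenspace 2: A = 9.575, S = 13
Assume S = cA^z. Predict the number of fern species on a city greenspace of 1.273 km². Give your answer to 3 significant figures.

z = ln(13/3) / ln(9.575/0.04777) = 1.4663 / 5.3005 = 0.2766
c = 3 / 0.04777^0.2766 = 3 / 0.4311 = 6.959
S₃ = 6.959 × 1.273^0.2766 = 6.959 × 1.069 ≈ 7.439

7.44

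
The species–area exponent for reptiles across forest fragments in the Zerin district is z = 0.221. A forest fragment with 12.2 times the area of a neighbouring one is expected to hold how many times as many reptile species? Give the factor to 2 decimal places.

1.74

S₂/S₁ = (A₂/A₁)^z = 12.2^0.221
ln(S₂/S₁) = 0.221 × ln 12.2 = 0.221 × 2.5014 = 0.5528
S₂/S₁ = e^0.5528 ≈ 1.738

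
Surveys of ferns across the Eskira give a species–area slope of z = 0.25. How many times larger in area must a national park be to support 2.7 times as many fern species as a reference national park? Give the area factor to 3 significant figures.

(A₂/A₁)^0.25 = 2.7, so A₂/A₁ = 2.7^(1/0.25) = 2.7^4
ln(A₂/A₁) = ln 2.7 / 0.25 = 0.9933 / 0.25 = 3.9730
A₂/A₁ = e^3.9730 ≈ 53.14

53.1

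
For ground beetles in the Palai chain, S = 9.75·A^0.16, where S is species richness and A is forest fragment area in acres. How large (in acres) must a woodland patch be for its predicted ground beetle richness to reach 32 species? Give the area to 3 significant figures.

1680 acres

32 = 9.75 × A^0.16  ⇒  A^0.16 = 32/9.75 = 3.282
ln A = ln(3.282) / 0.16 = 1.1885 / 0.16 = 7.4279
A = e^7.4279 ≈ 1682 acres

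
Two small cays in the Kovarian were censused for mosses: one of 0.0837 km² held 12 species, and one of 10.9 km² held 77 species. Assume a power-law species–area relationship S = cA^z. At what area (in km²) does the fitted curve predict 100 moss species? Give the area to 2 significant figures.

22 km²

z = ln(77/12) / ln(10.9/0.0837) = 1.8589 / 4.8693 = 0.3818
c = 12 / 0.0837^0.3818 = 12 / 0.3879 = 30.93
A = (100/30.93)^(1/0.3818) ⇒ ln A = ln(3.233)/0.3818 = 3.0734
A = e^3.0734 ≈ 21.62 km²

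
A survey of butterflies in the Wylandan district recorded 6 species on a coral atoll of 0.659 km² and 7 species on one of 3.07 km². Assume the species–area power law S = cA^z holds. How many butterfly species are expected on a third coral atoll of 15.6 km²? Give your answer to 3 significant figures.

8.24

z = ln(7/6) / ln(3.07/0.659) = 0.1542 / 1.5387 = 0.1002
c = 6 / 0.659^0.1002 = 6 / 0.9591 = 6.256
S₃ = 6.256 × 15.6^0.1002 = 6.256 × 1.317 ≈ 8.238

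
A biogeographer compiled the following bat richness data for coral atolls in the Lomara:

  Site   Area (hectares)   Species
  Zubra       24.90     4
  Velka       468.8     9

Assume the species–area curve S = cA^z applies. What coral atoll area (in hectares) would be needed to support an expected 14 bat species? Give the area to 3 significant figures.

z = ln(9/4) / ln(468.8/24.9) = 0.8109 / 2.9353 = 0.2763
c = 4 / 24.9^0.2763 = 4 / 2.431 = 1.646
A = (14/1.646)^(1/0.2763) ⇒ ln A = ln(8.507)/0.2763 = 7.7495
A = e^7.7495 ≈ 2320 hectares

2320 hectares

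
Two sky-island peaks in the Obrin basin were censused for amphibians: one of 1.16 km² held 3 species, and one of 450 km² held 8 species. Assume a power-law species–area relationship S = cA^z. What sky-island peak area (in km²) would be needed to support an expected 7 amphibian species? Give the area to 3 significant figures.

200 km²

z = ln(8/3) / ln(450/1.16) = 0.9808 / 5.9608 = 0.1645
c = 3 / 1.16^0.1645 = 3 / 1.025 = 2.928
A = (7/2.928)^(1/0.1645) ⇒ ln A = ln(2.391)/0.1645 = 5.2977
A = e^5.2977 ≈ 199.9 km²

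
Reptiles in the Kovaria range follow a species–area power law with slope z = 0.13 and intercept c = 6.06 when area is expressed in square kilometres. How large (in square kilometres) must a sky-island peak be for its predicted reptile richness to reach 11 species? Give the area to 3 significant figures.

11 = 6.06 × A^0.13  ⇒  A^0.13 = 11/6.06 = 1.815
ln A = ln(1.815) / 0.13 = 0.5962 / 0.13 = 4.5860
A = e^4.5860 ≈ 98.11 square kilometres

98.1 square kilometres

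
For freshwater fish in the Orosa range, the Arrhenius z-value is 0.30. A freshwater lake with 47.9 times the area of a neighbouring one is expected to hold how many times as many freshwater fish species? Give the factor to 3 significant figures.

3.19

S₂/S₁ = (A₂/A₁)^z = 47.9^0.3
ln(S₂/S₁) = 0.3 × ln 47.9 = 0.3 × 3.8691 = 1.1607
S₂/S₁ = e^1.1607 ≈ 3.192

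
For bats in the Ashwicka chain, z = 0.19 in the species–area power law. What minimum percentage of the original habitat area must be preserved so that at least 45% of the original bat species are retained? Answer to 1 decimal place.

Need (A_new/A_old)^0.19 = 0.45, so A_new/A_old = 0.45^(1/0.19) = 0.45^5.263
ln(A_new/A_old) = ln 0.45 / 0.19 = -0.7985 / 0.19 = -4.2027
A_new/A_old = e^-4.2027 ≈ 0.01496

1.5%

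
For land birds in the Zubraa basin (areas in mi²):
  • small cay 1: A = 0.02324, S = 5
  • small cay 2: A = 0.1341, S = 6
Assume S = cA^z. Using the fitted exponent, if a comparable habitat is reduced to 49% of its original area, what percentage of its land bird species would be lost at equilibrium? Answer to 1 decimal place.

7.2%

z = ln(6/5) / ln(0.1341/0.02324) = 0.1823 / 1.7527 = 0.1040
S_new/S_old = (A_new/A_old)^z = 0.49^0.1040 = exp(0.1040 × -0.7133) = 0.9285
Fraction lost = 1 − 0.9285 = 0.07152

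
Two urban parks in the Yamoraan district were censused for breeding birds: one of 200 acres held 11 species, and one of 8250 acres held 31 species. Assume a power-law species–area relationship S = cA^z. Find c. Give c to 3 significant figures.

z = ln(S₂/S₁) / ln(A₂/A₁) = ln(31/11) / ln(8250/200) = 1.0361 / 3.7197 = 0.2785
c = S₁ / A₁^z = 11 / 200^0.2785 = 11 / 4.375 = 2.514

2.51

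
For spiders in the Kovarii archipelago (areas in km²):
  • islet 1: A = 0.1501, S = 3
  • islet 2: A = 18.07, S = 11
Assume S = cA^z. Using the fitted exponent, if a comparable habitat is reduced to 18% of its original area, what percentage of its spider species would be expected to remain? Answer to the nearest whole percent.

63%

z = ln(11/3) / ln(18.07/0.1501) = 1.2993 / 4.7907 = 0.2712
S_new/S_old = (A_new/A_old)^z = 0.18^0.2712 = exp(0.2712 × -1.7148) = 0.6281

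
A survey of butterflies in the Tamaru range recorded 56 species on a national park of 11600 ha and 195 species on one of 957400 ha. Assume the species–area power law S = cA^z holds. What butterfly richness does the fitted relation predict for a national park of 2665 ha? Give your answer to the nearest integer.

37

z = ln(195/56) / ln(957400/11600) = 1.2476 / 4.4132 = 0.2827
c = 56 / 11600^0.2827 = 56 / 14.09 = 3.973
S₃ = 3.973 × 2665^0.2827 = 3.973 × 9.3 ≈ 36.95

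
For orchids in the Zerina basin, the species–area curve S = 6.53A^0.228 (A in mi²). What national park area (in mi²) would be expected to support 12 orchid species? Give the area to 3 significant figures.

14.4 mi²

12 = 6.53 × A^0.228  ⇒  A^0.228 = 12/6.53 = 1.838
ln A = ln(1.838) / 0.228 = 0.6085 / 0.228 = 2.6689
A = e^2.6689 ≈ 14.42 mi²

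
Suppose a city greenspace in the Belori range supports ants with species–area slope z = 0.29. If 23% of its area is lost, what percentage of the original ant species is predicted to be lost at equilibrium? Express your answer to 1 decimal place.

7.3%

S_new/S_old = (A_new/A_old)^z = 0.77^0.29
= exp(0.29 × ln 0.77) = exp(0.29 × -0.2614) = exp(-0.0758) ≈ 0.927
Fraction lost = 1 − 0.927 = 0.07299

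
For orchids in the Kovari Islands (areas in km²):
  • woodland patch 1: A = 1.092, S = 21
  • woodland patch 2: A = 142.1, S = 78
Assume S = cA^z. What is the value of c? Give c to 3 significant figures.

20.5

z = ln(S₂/S₁) / ln(A₂/A₁) = ln(78/21) / ln(142.1/1.092) = 1.3122 / 4.8685 = 0.2695
c = S₁ / A₁^z = 21 / 1.092^0.2695 = 21 / 1.024 = 20.51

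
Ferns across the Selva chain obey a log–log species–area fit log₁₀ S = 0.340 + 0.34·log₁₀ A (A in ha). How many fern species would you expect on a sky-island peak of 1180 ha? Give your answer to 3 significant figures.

S = 2.188 × 1180^0.34 = 2.188 × 11.08 ≈ 24.23

24.2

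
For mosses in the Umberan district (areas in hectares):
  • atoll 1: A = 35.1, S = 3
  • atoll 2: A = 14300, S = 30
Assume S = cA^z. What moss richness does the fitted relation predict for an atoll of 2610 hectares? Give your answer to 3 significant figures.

z = ln(30/3) / ln(14300/35.1) = 2.3026 / 6.0098 = 0.3831
c = 3 / 35.1^0.3831 = 3 / 3.909 = 0.7675
S₃ = 0.7675 × 2610^0.3831 = 0.7675 × 20.37 ≈ 15.64

15.6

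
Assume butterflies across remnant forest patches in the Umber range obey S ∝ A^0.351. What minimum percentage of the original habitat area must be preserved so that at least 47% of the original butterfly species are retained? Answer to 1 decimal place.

Need (A_new/A_old)^0.351 = 0.47, so A_new/A_old = 0.47^(1/0.351) = 0.47^2.849
ln(A_new/A_old) = ln 0.47 / 0.351 = -0.7550 / 0.351 = -2.1511
A_new/A_old = e^-2.1511 ≈ 0.1164

11.6%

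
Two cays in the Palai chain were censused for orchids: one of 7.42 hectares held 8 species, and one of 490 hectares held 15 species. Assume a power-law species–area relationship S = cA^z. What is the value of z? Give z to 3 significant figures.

Taking logs: ln S = ln c + z ln A, so z = (ln S₂ − ln S₁)/(ln A₂ − ln A₁).
z = ln(15/8) / ln(490/7.42) = ln(1.875) / ln(66.04) = 0.6286 / 4.1902 = 0.1500

0.150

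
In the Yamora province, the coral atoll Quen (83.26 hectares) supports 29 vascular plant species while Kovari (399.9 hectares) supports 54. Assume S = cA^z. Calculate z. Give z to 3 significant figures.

0.396

Taking logs: ln S = ln c + z ln A, so z = (ln S₂ − ln S₁)/(ln A₂ − ln A₁).
z = ln(54/29) / ln(399.9/83.26) = ln(1.862) / ln(4.803) = 0.6217 / 1.5692 = 0.3962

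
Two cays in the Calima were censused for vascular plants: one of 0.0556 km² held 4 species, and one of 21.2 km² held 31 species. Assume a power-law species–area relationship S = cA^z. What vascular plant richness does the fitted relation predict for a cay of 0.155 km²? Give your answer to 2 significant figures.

5.7

z = ln(31/4) / ln(21.2/0.0556) = 2.0477 / 5.9436 = 0.3445
c = 4 / 0.0556^0.3445 = 4 / 0.3695 = 10.82
S₃ = 10.82 × 0.155^0.3445 = 10.82 × 0.5261 ≈ 5.695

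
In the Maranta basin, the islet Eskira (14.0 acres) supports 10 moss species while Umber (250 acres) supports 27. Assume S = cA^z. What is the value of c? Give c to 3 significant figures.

z = ln(S₂/S₁) / ln(A₂/A₁) = ln(27/10) / ln(250/14) = 0.9933 / 2.8824 = 0.3446
c = S₁ / A₁^z = 10 / 14^0.3446 = 10 / 2.483 = 4.028

4.03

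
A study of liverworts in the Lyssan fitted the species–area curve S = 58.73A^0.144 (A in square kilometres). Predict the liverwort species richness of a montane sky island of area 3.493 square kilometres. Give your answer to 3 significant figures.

70.3

S = 58.73 × 3.493^0.144
ln S = ln 58.73 + 0.144 × ln 3.493 = 4.0730 + 0.144 × 1.2508 = 4.2531
S = e^4.2531 ≈ 70.32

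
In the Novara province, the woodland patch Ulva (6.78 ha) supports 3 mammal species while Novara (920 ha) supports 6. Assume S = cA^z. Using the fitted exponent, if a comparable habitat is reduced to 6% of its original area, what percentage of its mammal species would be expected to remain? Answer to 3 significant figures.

z = ln(6/3) / ln(920/6.78) = 0.6931 / 4.9104 = 0.1412
S_new/S_old = (A_new/A_old)^z = 0.06^0.1412 = exp(0.1412 × -2.8134) = 0.6722

67.2%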